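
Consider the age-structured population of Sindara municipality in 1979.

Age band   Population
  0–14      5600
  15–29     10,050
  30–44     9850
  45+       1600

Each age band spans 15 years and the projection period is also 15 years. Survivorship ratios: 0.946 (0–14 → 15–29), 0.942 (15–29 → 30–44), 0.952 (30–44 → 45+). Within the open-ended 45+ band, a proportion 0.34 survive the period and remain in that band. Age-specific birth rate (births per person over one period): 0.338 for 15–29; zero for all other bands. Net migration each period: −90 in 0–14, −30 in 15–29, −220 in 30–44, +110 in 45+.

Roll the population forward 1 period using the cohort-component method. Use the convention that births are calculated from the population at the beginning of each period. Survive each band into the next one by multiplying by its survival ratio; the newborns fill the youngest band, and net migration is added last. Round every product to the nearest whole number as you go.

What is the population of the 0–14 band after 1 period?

[period 1]
Births: 10050 × 0.338 = 3397
15–29: 5600 × 0.946 = 5298
30–44: 10050 × 0.942 = 9467
45+: 9850 × 0.952 + 1600 × 0.34 = 9377 + 544 = 9921
Net migration: 0–14 − 90 → 3307; 15–29 − 30 → 5268; 30–44 − 220 → 9247; 45+ + 110 → 10031
End of period: [3307, 5268, 9247, 10031]

3307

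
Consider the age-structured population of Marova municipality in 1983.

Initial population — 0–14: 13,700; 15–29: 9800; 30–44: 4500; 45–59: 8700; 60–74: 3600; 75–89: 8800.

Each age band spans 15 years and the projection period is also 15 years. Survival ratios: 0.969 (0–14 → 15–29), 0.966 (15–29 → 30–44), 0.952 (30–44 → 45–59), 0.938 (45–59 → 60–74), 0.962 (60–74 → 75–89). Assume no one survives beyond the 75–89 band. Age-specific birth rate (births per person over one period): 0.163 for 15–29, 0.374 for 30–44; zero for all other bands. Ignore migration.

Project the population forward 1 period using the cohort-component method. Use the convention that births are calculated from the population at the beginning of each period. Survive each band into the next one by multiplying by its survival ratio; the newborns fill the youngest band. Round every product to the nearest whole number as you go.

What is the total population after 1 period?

41930

After projecting period 1:
Births: 9800 * 0.163 = 1597, 4500 * 0.374 = 1683 — total 3280
15–29: 13700 * 0.969 = 13275
30–44: 9800 * 0.966 = 9467
45–59: 4500 * 0.952 = 4284
60–74: 8700 * 0.938 = 8161
75–89: 3600 * 0.962 = 3463
→ [3280, 13275, 9467, 4284, 8161, 3463]
Total after period 1: 3280 + 13275 + 9467 + 4284 + 8161 + 3463 = 41930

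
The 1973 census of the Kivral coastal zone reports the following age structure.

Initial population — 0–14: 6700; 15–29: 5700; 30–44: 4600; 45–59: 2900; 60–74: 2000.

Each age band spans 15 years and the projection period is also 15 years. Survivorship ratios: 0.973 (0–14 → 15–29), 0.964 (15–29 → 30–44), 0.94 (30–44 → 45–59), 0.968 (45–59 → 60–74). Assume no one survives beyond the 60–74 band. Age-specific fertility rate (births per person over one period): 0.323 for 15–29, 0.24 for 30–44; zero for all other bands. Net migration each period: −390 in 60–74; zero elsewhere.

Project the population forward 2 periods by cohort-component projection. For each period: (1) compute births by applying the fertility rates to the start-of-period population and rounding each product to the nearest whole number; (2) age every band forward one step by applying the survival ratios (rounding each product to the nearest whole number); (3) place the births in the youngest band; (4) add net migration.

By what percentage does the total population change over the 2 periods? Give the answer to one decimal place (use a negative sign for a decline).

(Bands numbered youngest = 1 to oldest = 5.)
Period 1.
Births: 5700 * 0.323 = 1841 ; 4600 * 0.24 = 1104 ⇒ total 2945
Band 2: 6700 * 0.973 = 6519
Band 3: 5700 * 0.964 = 5495
Band 4: 4600 * 0.94 = 4324
Band 5: 2900 * 0.968 = 2807
Net migration: Band 5 − 390 → 2417
Population now: 0–14=2945, 15–29=6519, 30–44=5495, 45–59=4324, 60–74=2417
Period 2.
Births: 6519 * 0.323 = 2106 ; 5495 * 0.24 = 1319 ⇒ total 3425
Band 2: 2945 * 0.973 = 2865
Band 3: 6519 * 0.964 = 6284
Band 4: 5495 * 0.94 = 5165
Band 5: 4324 * 0.968 = 4186
Net migration: Band 5 − 390 → 3796
Population now: 0–14=3425, 15–29=2865, 30–44=6284, 45–59=5165, 60–74=3796
Total: 21900 → 21535; change = -365; percentage change = -1.7%

-1.7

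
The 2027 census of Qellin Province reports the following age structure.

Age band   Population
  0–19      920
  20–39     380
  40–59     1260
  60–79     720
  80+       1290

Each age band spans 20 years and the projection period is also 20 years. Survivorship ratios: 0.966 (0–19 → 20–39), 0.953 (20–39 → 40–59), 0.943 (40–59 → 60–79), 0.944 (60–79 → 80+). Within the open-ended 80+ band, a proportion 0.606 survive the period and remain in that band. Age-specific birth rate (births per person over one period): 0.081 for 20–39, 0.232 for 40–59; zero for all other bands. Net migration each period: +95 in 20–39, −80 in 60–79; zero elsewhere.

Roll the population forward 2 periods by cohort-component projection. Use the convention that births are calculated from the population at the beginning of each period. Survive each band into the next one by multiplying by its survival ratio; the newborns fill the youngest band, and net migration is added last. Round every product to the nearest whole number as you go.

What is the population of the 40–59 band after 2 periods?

— Period 1 —
Births: 380 * 0.081 = 31, 1260 * 0.232 = 292 — total 323
20–39: 920 * 0.966 = 889
40–59: 380 * 0.953 = 362
60–79: 1260 * 0.943 = 1188
80+: 720 * 0.944 + 1290 * 0.606 = 680 + 782 = 1462
Net migration: 20–39 + 95 → 984; 60–79 − 80 → 1108
Population now: 0–19=323, 20–39=984, 40–59=362, 60–79=1108, 80+=1462
— Period 2 —
Births: 984 * 0.081 = 80, 362 * 0.232 = 84 — total 164
20–39: 323 * 0.966 = 312
40–59: 984 * 0.953 = 938
60–79: 362 * 0.943 = 341
80+: 1108 * 0.944 + 1462 * 0.606 = 1046 + 886 = 1932
Net migration: 20–39 + 95 → 407; 60–79 − 80 → 261
Population now: 0–19=164, 20–39=407, 40–59=938, 60–79=261, 80+=1932

938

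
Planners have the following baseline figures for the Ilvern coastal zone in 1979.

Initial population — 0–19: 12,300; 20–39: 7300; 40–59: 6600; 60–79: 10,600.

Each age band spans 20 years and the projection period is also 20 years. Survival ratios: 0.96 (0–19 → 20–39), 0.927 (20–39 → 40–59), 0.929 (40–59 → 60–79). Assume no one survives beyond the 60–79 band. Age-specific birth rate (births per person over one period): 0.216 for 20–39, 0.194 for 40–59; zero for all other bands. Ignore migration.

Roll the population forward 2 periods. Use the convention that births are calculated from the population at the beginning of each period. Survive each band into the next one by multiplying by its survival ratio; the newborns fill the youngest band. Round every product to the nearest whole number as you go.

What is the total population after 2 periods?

Call the groups 1 to 4, youngest first.
Period 1.
Births: 7300 × 0.216 = 1577, 6600 × 0.194 = 1280 → 2857
Group 2: 12300 × 0.96 = 11808
Group 3: 7300 × 0.927 = 6767
Group 4: 6600 × 0.929 = 6131
Population now: 0–19=2857, 20–39=11808, 40–59=6767, 60–79=6131
Period 2.
Births: 11808 × 0.216 = 2551, 6767 × 0.194 = 1313 → 3864
Group 2: 2857 × 0.96 = 2743
Group 3: 11808 × 0.927 = 10946
Group 4: 6767 × 0.929 = 6287
Population now: 0–19=3864, 20–39=2743, 40–59=10946, 60–79=6287
Total after period 2: 3864 + 2743 + 10946 + 6287 = 23840

23840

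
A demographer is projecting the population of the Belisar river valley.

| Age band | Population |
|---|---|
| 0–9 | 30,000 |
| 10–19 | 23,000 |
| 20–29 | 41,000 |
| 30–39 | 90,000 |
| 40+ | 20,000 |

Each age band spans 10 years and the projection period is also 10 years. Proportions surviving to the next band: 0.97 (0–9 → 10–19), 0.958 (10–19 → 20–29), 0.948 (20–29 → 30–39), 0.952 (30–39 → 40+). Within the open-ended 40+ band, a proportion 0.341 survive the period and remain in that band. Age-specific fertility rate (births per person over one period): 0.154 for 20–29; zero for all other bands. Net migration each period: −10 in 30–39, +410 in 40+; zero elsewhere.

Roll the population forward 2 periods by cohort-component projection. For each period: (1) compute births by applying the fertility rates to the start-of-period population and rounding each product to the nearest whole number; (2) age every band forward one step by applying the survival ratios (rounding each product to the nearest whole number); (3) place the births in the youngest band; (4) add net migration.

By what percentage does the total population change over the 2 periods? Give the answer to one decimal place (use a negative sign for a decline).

-37.6

Period 1.
Births: 41000 × 0.154 = 6314
10–19: 30000 × 0.97 = 29100
20–29: 23000 × 0.958 = 22034
30–39: 41000 × 0.948 = 38868
40+: 90000 × 0.952 + 20000 × 0.341 = 85680 + 6820 = 92500
Net migration: 30–39 − 10 → 38858; 40+ + 410 → 92910
End of period: [6314, 29100, 22034, 38858, 92910]
Period 2.
Births: 22034 × 0.154 = 3393
10–19: 6314 × 0.97 = 6125
20–29: 29100 × 0.958 = 27878
30–39: 22034 × 0.948 = 20888
40+: 38858 × 0.952 + 92910 × 0.341 = 36993 + 31682 = 68675
Net migration: 30–39 − 10 → 20878; 40+ + 410 → 69085
End of period: [3393, 6125, 27878, 20878, 69085]
Total: 204000 → 127359; change = -76641; percentage change = -37.6%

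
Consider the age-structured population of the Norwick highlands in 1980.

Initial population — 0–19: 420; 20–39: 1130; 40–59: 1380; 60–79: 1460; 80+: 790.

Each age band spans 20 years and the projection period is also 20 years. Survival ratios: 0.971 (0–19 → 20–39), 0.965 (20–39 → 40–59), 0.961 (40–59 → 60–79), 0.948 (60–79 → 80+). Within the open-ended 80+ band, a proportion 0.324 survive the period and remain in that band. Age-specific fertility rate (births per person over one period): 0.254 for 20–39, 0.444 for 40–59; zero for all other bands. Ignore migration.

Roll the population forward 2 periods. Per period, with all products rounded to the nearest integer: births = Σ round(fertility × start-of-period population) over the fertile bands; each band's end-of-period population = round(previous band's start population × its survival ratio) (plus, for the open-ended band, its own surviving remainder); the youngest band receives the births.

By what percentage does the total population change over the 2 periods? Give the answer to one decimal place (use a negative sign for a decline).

After projecting period 1:
Births: 1130 * 0.254 = 287  |  1380 * 0.444 = 613 ⇒ total 900
20–39: 420 * 0.971 = 408
40–59: 1130 * 0.965 = 1090
60–79: 1380 * 0.961 = 1326
80+: 1460 * 0.948 + 790 * 0.324 = 1384 + 256 = 1640
→ [900, 408, 1090, 1326, 1640]
After projecting period 2:
Births: 408 * 0.254 = 104  |  1090 * 0.444 = 484 ⇒ total 588
20–39: 900 * 0.971 = 874
40–59: 408 * 0.965 = 394
60–79: 1090 * 0.961 = 1047
80+: 1326 * 0.948 + 1640 * 0.324 = 1257 + 531 = 1788
→ [588, 874, 394, 1047, 1788]
Total: 5180 → 4691; change = -489; percentage change = -9.4%

-9.4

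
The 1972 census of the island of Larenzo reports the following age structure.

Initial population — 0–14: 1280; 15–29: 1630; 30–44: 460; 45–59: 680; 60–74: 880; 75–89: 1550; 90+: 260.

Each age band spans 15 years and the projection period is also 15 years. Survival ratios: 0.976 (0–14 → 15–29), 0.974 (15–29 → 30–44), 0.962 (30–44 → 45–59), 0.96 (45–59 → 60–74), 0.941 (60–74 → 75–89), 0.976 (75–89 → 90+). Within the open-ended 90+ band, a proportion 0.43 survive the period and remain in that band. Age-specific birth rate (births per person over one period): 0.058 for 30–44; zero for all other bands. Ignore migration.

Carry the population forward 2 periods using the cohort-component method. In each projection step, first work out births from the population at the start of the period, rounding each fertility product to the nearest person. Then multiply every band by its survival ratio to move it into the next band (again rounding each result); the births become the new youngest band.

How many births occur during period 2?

92

(Groups numbered youngest = 1 to oldest = 7.)
— Period 1 —
Births: 460 × 0.058 = 27
Group 2: 1280 × 0.976 = 1249
Group 3: 1630 × 0.974 = 1588
Group 4: 460 × 0.962 = 443
Group 5: 680 × 0.96 = 653
Group 6: 880 × 0.941 = 828
Group 7: 1550 × 0.976 + 260 × 0.43 = 1513 + 112 = 1625
End of period: [27, 1249, 1588, 443, 653, 828, 1625]
— Period 2 —
Births: 1588 × 0.058 = 92
Group 2: 27 × 0.976 = 26
Group 3: 1249 × 0.974 = 1217
Group 4: 1588 × 0.962 = 1528
Group 5: 443 × 0.96 = 425
Group 6: 653 × 0.941 = 614
Group 7: 828 × 0.976 + 1625 × 0.43 = 808 + 699 = 1507
End of period: [92, 26, 1217, 1528, 425, 614, 1507]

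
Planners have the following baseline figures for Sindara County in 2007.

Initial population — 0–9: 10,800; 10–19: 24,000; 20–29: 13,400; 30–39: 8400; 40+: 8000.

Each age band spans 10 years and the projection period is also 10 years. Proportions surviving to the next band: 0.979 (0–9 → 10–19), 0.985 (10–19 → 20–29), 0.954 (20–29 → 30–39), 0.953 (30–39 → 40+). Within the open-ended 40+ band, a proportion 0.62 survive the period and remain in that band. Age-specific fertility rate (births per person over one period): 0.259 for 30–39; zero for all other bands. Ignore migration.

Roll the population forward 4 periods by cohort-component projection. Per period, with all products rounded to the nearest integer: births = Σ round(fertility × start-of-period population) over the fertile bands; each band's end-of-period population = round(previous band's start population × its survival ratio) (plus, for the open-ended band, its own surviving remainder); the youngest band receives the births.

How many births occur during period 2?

— Period 1 —
Births: 8400 * 0.259 = 2176
10–19: 10800 * 0.979 = 10573
20–29: 24000 * 0.985 = 23640
30–39: 13400 * 0.954 = 12784
40+: 8400 * 0.953 + 8000 * 0.62 = 8005 + 4960 = 12965
Giving 2176 / 10573 / 23640 / 12784 / 12965.
— Period 2 —
Births: 12784 * 0.259 = 3311
10–19: 2176 * 0.979 = 2130
20–29: 10573 * 0.985 = 10414
30–39: 23640 * 0.954 = 22553
40+: 12784 * 0.953 + 12965 * 0.62 = 12183 + 8038 = 20221
Giving 3311 / 2130 / 10414 / 22553 / 20221.

3311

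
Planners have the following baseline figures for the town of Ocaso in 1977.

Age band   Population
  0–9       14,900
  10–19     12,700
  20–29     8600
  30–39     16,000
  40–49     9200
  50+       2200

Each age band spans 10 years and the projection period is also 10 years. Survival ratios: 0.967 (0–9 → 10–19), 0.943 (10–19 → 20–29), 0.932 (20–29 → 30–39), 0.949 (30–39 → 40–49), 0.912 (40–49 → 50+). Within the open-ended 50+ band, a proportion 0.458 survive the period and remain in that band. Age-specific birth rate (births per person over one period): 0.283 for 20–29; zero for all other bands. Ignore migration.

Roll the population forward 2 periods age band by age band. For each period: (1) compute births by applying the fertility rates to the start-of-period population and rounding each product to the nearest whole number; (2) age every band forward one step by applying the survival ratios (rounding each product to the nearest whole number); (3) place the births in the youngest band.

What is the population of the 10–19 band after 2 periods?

(Bands numbered youngest = 1 to oldest = 6.)
[period 1]
Births: 8600 × 0.283 = 2434
Band 2: 14900 × 0.967 = 14408
Band 3: 12700 × 0.943 = 11976
Band 4: 8600 × 0.932 = 8015
Band 5: 16000 × 0.949 = 15184
Band 6: 9200 × 0.912 + 2200 × 0.458 = 8390 + 1008 = 9398
→ [2434, 14408, 11976, 8015, 15184, 9398]
[period 2]
Births: 11976 × 0.283 = 3389
Band 2: 2434 × 0.967 = 2354
Band 3: 14408 × 0.943 = 13587
Band 4: 11976 × 0.932 = 11162
Band 5: 8015 × 0.949 = 7606
Band 6: 15184 × 0.912 + 9398 × 0.458 = 13848 + 4304 = 18152
→ [3389, 2354, 13587, 11162, 7606, 18152]

2354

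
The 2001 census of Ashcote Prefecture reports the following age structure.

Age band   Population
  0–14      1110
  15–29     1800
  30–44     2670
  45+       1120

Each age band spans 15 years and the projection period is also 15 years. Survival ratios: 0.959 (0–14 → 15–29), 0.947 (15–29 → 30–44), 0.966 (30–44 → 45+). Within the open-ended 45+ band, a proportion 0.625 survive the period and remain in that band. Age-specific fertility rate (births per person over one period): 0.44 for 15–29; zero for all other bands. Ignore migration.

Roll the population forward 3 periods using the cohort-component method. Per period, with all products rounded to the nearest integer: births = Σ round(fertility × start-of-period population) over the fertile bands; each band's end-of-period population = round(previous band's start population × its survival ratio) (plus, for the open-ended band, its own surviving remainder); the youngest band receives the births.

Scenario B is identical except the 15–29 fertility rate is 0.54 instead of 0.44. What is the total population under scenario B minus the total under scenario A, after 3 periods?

Let band 1 be 0–14 through band 4 = 45+.
Period 1.
Births: 1800 * 0.44 = 792
Band 2: 1110 * 0.959 = 1064
Band 3: 1800 * 0.947 = 1705
Band 4: 2670 * 0.966 + 1120 * 0.625 = 2579 + 700 = 3279
End of period: [792, 1064, 1705, 3279]
Period 2.
Births: 1064 * 0.44 = 468
Band 2: 792 * 0.959 = 760
Band 3: 1064 * 0.947 = 1008
Band 4: 1705 * 0.966 + 3279 * 0.625 = 1647 + 2049 = 3696
End of period: [468, 760, 1008, 3696]
Period 3.
Births: 760 * 0.44 = 334
Band 2: 468 * 0.959 = 449
Band 3: 760 * 0.947 = 720
Band 4: 1008 * 0.966 + 3696 * 0.625 = 974 + 2310 = 3284
End of period: [334, 449, 720, 3284]
Scenario A total after 3 periods: 4787
Scenario B projection —
Period 1.
Births: 1800 * 0.54 = 972
Band 2: 1110 * 0.959 = 1064
Band 3: 1800 * 0.947 = 1705
Band 4: 2670 * 0.966 + 1120 * 0.625 = 2579 + 700 = 3279
End of period: [972, 1064, 1705, 3279]
Period 2.
Births: 1064 * 0.54 = 575
Band 2: 972 * 0.959 = 932
Band 3: 1064 * 0.947 = 1008
Band 4: 1705 * 0.966 + 3279 * 0.625 = 1647 + 2049 = 3696
End of period: [575, 932, 1008, 3696]
Period 3.
Births: 932 * 0.54 = 503
Band 2: 575 * 0.959 = 551
Band 3: 932 * 0.947 = 883
Band 4: 1008 * 0.966 + 3696 * 0.625 = 974 + 2310 = 3284
End of period: [503, 551, 883, 3284]
Scenario B total after 3 periods: 5221
Difference B − A = 5221 − 4787 = 434

434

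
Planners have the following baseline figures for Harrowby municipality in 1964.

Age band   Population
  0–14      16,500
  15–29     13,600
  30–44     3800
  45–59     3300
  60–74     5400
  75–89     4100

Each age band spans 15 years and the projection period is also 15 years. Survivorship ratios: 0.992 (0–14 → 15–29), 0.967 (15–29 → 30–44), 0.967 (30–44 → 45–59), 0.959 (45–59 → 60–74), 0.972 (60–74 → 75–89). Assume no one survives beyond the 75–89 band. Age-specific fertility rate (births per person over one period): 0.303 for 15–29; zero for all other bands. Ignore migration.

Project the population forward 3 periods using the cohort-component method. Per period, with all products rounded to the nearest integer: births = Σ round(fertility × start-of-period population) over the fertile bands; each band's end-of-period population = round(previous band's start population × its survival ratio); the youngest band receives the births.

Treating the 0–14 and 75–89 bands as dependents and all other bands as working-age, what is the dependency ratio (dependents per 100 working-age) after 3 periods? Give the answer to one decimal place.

12.8

Let band 1 be 0–14 through band 6 = 75–89.
Period 1.
Births: 13600 * 0.303 = 4121
Band 2: 16500 * 0.992 = 16368
Band 3: 13600 * 0.967 = 13151
Band 4: 3800 * 0.967 = 3675
Band 5: 3300 * 0.959 = 3165
Band 6: 5400 * 0.972 = 5249
Giving 4121 / 16368 / 13151 / 3675 / 3165 / 5249.
Period 2.
Births: 16368 * 0.303 = 4960
Band 2: 4121 * 0.992 = 4088
Band 3: 16368 * 0.967 = 15828
Band 4: 13151 * 0.967 = 12717
Band 5: 3675 * 0.959 = 3524
Band 6: 3165 * 0.972 = 3076
Giving 4960 / 4088 / 15828 / 12717 / 3524 / 3076.
Period 3.
Births: 4088 * 0.303 = 1239
Band 2: 4960 * 0.992 = 4920
Band 3: 4088 * 0.967 = 3953
Band 4: 15828 * 0.967 = 15306
Band 5: 12717 * 0.959 = 12196
Band 6: 3524 * 0.972 = 3425
Giving 1239 / 4920 / 3953 / 15306 / 12196 / 3425.
Dependents (band 0–14 + band 75–89) = 1239 + 3425 = 4664; working-age = 36375; ratio = 4664/36375 × 100 = 12.8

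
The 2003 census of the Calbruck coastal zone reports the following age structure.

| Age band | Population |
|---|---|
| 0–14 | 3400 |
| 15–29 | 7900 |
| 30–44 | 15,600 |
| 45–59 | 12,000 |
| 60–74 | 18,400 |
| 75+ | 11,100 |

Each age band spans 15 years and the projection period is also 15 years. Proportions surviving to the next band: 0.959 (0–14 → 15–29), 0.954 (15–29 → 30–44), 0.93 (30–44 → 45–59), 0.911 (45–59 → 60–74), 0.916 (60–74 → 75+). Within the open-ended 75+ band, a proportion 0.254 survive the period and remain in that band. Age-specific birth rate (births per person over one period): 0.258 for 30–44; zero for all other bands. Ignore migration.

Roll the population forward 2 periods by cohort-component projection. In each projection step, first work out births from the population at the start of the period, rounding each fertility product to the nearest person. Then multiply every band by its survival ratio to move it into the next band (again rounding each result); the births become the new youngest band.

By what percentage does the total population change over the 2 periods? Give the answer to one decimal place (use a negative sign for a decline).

-35.4

After projecting period 1:
Births: 15600 × 0.258 = 4025
15–29: 3400 × 0.959 = 3261
30–44: 7900 × 0.954 = 7537
45–59: 15600 × 0.93 = 14508
60–74: 12000 × 0.911 = 10932
75+: 18400 × 0.916 + 11100 × 0.254 = 16854 + 2819 = 19673
End of period: [4025, 3261, 7537, 14508, 10932, 19673]
After projecting period 2:
Births: 7537 × 0.258 = 1945
15–29: 4025 × 0.959 = 3860
30–44: 3261 × 0.954 = 3111
45–59: 7537 × 0.93 = 7009
60–74: 14508 × 0.911 = 13217
75+: 10932 × 0.916 + 19673 × 0.254 = 10014 + 4997 = 15011
End of period: [1945, 3860, 3111, 7009, 13217, 15011]
Total: 68400 → 44153; change = -24247; percentage change = -35.4%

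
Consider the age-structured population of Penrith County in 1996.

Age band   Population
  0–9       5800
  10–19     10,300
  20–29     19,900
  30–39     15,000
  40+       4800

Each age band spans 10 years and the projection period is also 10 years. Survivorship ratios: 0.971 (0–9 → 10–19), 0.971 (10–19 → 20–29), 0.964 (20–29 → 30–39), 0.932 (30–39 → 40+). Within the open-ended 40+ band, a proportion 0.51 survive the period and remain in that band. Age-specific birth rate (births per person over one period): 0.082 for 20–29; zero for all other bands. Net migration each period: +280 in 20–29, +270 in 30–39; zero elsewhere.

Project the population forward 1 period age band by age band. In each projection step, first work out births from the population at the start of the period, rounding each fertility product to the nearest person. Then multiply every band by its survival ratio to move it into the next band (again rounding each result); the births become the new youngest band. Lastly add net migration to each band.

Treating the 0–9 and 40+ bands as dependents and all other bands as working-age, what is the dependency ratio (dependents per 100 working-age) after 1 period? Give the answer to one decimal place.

51.1

[period 1]
Births: 19900 × 0.082 = 1632
10–19: 5800 × 0.971 = 5632
20–29: 10300 × 0.971 = 10001
30–39: 19900 × 0.964 = 19184
40+: 15000 × 0.932 + 4800 × 0.51 = 13980 + 2448 = 16428
Net migration: 20–29 + 280 → 10281; 30–39 + 270 → 19454
Giving 1632 / 5632 / 10281 / 19454 / 16428.
Dependents (band 0–9 + band 40+) = 1632 + 16428 = 18060; working-age = 35367; ratio = 18060/35367 × 100 = 51.1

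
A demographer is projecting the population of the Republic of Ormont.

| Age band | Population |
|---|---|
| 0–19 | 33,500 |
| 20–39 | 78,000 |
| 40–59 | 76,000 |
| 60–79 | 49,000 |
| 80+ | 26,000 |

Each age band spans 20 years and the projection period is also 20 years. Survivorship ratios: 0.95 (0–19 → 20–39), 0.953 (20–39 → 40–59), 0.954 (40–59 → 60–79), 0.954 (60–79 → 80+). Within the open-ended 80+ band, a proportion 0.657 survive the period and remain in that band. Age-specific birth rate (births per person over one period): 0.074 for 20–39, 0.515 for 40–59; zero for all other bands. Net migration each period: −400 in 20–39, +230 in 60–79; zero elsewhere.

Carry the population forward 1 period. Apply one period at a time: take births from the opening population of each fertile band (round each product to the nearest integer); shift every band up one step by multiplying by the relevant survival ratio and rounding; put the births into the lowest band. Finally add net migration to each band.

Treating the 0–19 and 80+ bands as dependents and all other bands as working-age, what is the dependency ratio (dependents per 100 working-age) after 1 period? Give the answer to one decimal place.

60.9

After projecting period 1:
Births: 78000 × 0.074 = 5772 ; 76000 × 0.515 = 39140 → total 44912
20–39: 33500 × 0.95 = 31825
40–59: 78000 × 0.953 = 74334
60–79: 76000 × 0.954 = 72504
80+: 49000 × 0.954 + 26000 × 0.657 = 46746 + 17082 = 63828
Net migration: 20–39 − 400 → 31425; 60–79 + 230 → 72734
End of period: [44912, 31425, 74334, 72734, 63828]
Dependents (band 0–19 + band 80+) = 44912 + 63828 = 108740; working-age = 178493; ratio = 108740/178493 × 100 = 60.9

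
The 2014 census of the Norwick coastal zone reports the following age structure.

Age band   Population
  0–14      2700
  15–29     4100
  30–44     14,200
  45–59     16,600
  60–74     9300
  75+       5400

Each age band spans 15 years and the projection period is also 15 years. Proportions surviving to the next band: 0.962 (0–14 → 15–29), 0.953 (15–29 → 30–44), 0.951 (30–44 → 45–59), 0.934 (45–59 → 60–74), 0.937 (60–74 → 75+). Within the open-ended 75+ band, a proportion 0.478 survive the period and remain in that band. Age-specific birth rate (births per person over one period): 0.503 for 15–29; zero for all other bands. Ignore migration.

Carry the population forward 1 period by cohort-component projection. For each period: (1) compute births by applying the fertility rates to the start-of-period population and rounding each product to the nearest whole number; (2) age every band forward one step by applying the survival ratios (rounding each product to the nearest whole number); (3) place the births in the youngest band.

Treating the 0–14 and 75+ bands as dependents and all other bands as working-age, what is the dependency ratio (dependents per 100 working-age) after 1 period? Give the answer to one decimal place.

(Groups numbered youngest = 1 to oldest = 6.)
— Period 1 —
Births: 4100 × 0.503 = 2062
Group 2: 2700 × 0.962 = 2597
Group 3: 4100 × 0.953 = 3907
Group 4: 14200 × 0.951 = 13504
Group 5: 16600 × 0.934 = 15504
Group 6: 9300 × 0.937 + 5400 × 0.478 = 8714 + 2581 = 11295
→ [2062, 2597, 3907, 13504, 15504, 11295]
Dependents (band 0–14 + band 75+) = 2062 + 11295 = 13357; working-age = 35512; ratio = 13357/35512 × 100 = 37.6

37.6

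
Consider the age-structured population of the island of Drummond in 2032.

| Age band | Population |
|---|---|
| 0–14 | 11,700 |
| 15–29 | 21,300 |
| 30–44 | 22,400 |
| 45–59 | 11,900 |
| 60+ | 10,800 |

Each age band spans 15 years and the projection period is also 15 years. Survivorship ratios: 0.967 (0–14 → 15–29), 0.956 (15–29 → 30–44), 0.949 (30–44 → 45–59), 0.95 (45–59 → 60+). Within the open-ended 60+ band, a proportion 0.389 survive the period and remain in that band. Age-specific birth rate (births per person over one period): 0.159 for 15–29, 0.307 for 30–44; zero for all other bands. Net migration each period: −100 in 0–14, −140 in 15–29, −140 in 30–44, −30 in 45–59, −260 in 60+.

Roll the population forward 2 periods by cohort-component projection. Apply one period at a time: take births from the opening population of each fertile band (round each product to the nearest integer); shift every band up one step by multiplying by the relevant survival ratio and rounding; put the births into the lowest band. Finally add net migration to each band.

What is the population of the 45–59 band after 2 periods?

19162

(Bands numbered youngest = 1 to oldest = 5.)
After projecting period 1:
Births: 21300 × 0.159 = 3387  |  22400 × 0.307 = 6877 — total 10264
Band 2: 11700 × 0.967 = 11314
Band 3: 21300 × 0.956 = 20363
Band 4: 22400 × 0.949 = 21258
Band 5: 11900 × 0.95 + 10800 × 0.389 = 11305 + 4201 = 15506
Net migration: Band 1 − 100 → 10164; Band 2 − 140 → 11174; Band 3 − 140 → 20223; Band 4 − 30 → 21228; Band 5 − 260 → 15246
End of period: [10164, 11174, 20223, 21228, 15246]
After projecting period 2:
Births: 11174 × 0.159 = 1777  |  20223 × 0.307 = 6208 — total 7985
Band 2: 10164 × 0.967 = 9829
Band 3: 11174 × 0.956 = 10682
Band 4: 20223 × 0.949 = 19192
Band 5: 21228 × 0.95 + 15246 × 0.389 = 20167 + 5931 = 26098
Net migration: Band 1 − 100 → 7885; Band 2 − 140 → 9689; Band 3 − 140 → 10542; Band 4 − 30 → 19162; Band 5 − 260 → 25838
End of period: [7885, 9689, 10542, 19162, 25838]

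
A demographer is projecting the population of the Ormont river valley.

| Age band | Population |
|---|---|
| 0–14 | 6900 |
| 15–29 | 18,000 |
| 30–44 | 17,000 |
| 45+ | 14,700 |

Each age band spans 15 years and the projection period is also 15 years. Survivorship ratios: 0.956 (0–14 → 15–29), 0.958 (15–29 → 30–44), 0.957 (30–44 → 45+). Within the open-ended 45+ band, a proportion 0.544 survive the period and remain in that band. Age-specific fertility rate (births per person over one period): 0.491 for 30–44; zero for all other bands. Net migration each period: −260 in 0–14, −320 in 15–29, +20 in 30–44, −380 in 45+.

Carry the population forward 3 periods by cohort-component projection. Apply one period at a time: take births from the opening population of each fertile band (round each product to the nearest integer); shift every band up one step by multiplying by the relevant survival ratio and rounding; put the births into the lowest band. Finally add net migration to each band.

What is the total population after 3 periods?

38600

Call the bands 1 to 4, youngest first.
After projecting period 1:
Births: 17000 * 0.491 = 8347
Band 2: 6900 * 0.956 = 6596
Band 3: 18000 * 0.958 = 17244
Band 4: 17000 * 0.957 + 14700 * 0.544 = 16269 + 7997 = 24266
Net migration: Band 1 − 260 → 8087; Band 2 − 320 → 6276; Band 3 + 20 → 17264; Band 4 − 380 → 23886
Population now: 0–14=8087, 15–29=6276, 30–44=17264, 45+=23886
After projecting period 2:
Births: 17264 * 0.491 = 8477
Band 2: 8087 * 0.956 = 7731
Band 3: 6276 * 0.958 = 6012
Band 4: 17264 * 0.957 + 23886 * 0.544 = 16522 + 12994 = 29516
Net migration: Band 1 − 260 → 8217; Band 2 − 320 → 7411; Band 3 + 20 → 6032; Band 4 − 380 → 29136
Population now: 0–14=8217, 15–29=7411, 30–44=6032, 45+=29136
After projecting period 3:
Births: 6032 * 0.491 = 2962
Band 2: 8217 * 0.956 = 7855
Band 3: 7411 * 0.958 = 7100
Band 4: 6032 * 0.957 + 29136 * 0.544 = 5773 + 15850 = 21623
Net migration: Band 1 − 260 → 2702; Band 2 − 320 → 7535; Band 3 + 20 → 7120; Band 4 − 380 → 21243
Population now: 0–14=2702, 15–29=7535, 30–44=7120, 45+=21243
Total after period 3: 2702 + 7535 + 7120 + 21243 = 38600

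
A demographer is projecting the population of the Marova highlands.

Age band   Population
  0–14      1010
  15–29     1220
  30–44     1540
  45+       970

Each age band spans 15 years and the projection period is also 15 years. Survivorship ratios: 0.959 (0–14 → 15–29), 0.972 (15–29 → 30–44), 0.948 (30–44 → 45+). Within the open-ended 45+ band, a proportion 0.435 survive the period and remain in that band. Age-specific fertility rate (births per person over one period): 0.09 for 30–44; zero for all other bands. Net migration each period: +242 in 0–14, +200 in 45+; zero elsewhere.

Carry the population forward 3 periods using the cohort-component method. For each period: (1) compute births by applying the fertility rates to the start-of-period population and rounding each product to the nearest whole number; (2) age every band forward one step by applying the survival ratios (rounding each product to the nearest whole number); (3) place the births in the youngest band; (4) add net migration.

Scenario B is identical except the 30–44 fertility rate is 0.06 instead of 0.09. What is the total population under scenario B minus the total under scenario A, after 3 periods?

— Period 1 —
Births: 1540 * 0.09 = 139
15–29: 1010 * 0.959 = 969
30–44: 1220 * 0.972 = 1186
45+: 1540 * 0.948 + 970 * 0.435 = 1460 + 422 = 1882
Net migration: 0–14 + 242 → 381; 45+ + 200 → 2082
Population now: 0–14=381, 15–29=969, 30–44=1186, 45+=2082
— Period 2 —
Births: 1186 * 0.09 = 107
15–29: 381 * 0.959 = 365
30–44: 969 * 0.972 = 942
45+: 1186 * 0.948 + 2082 * 0.435 = 1124 + 906 = 2030
Net migration: 0–14 + 242 → 349; 45+ + 200 → 2230
Population now: 0–14=349, 15–29=365, 30–44=942, 45+=2230
— Period 3 —
Births: 942 * 0.09 = 85
15–29: 349 * 0.959 = 335
30–44: 365 * 0.972 = 355
45+: 942 * 0.948 + 2230 * 0.435 = 893 + 970 = 1863
Net migration: 0–14 + 242 → 327; 45+ + 200 → 2063
Population now: 0–14=327, 15–29=335, 30–44=355, 45+=2063
Scenario A total after 3 periods: 3080
Scenario B projection —
— Period 1 —
Births: 1540 * 0.06 = 92
15–29: 1010 * 0.959 = 969
30–44: 1220 * 0.972 = 1186
45+: 1540 * 0.948 + 970 * 0.435 = 1460 + 422 = 1882
Net migration: 0–14 + 242 → 334; 45+ + 200 → 2082
Population now: 0–14=334, 15–29=969, 30–44=1186, 45+=2082
— Period 2 —
Births: 1186 * 0.06 = 71
15–29: 334 * 0.959 = 320
30–44: 969 * 0.972 = 942
45+: 1186 * 0.948 + 2082 * 0.435 = 1124 + 906 = 2030
Net migration: 0–14 + 242 → 313; 45+ + 200 → 2230
Population now: 0–14=313, 15–29=320, 30–44=942, 45+=2230
— Period 3 —
Births: 942 * 0.06 = 57
15–29: 313 * 0.959 = 300
30–44: 320 * 0.972 = 311
45+: 942 * 0.948 + 2230 * 0.435 = 893 + 970 = 1863
Net migration: 0–14 + 242 → 299; 45+ + 200 → 2063
Population now: 0–14=299, 15–29=300, 30–44=311, 45+=2063
Scenario B total after 3 periods: 2973
Difference B − A = 2973 − 3080 = -107

-107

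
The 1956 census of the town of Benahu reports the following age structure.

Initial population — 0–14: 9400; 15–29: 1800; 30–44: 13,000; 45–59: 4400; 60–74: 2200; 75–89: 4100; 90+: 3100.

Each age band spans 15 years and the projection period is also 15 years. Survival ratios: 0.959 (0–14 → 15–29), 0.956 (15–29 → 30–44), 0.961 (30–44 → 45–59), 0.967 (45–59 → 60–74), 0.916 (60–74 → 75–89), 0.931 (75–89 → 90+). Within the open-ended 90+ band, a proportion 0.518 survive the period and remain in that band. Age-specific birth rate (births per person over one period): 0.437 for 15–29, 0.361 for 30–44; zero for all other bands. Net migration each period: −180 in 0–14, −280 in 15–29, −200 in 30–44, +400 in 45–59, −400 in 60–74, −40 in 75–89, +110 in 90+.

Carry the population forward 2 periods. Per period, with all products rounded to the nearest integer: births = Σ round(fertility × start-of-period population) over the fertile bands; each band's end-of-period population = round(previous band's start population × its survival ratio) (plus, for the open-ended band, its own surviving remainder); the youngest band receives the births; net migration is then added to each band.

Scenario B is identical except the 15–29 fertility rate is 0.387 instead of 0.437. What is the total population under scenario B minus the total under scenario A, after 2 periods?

[period 1]
Births: 1800 × 0.437 = 787 ; 13000 × 0.361 = 4693 ⇒ total 5480
15–29: 9400 × 0.959 = 9015
30–44: 1800 × 0.956 = 1721
45–59: 13000 × 0.961 = 12493
60–74: 4400 × 0.967 = 4255
75–89: 2200 × 0.916 = 2015
90+: 4100 × 0.931 + 3100 × 0.518 = 3817 + 1606 = 5423
Net migration: 0–14 − 180 → 5300; 15–29 − 280 → 8735; 30–44 − 200 → 1521; 45–59 + 400 → 12893; 60–74 − 400 → 3855; 75–89 − 40 → 1975; 90+ + 110 → 5533
→ [5300, 8735, 1521, 12893, 3855, 1975, 5533]
[period 2]
Births: 8735 × 0.437 = 3817 ; 1521 × 0.361 = 549 ⇒ total 4366
15–29: 5300 × 0.959 = 5083
30–44: 8735 × 0.956 = 8351
45–59: 1521 × 0.961 = 1462
60–74: 12893 × 0.967 = 12468
75–89: 3855 × 0.916 = 3531
90+: 1975 × 0.931 + 5533 × 0.518 = 1839 + 2866 = 4705
Net migration: 0–14 − 180 → 4186; 15–29 − 280 → 4803; 30–44 − 200 → 8151; 45–59 + 400 → 1862; 60–74 − 400 → 12068; 75–89 − 40 → 3491; 90+ + 110 → 4815
→ [4186, 4803, 8151, 1862, 12068, 3491, 4815]
Scenario A total after 2 periods: 39376
Scenario B projection —
[period 1]
Births: 1800 × 0.387 = 697 ; 13000 × 0.361 = 4693 ⇒ total 5390
15–29: 9400 × 0.959 = 9015
30–44: 1800 × 0.956 = 1721
45–59: 13000 × 0.961 = 12493
60–74: 4400 × 0.967 = 4255
75–89: 2200 × 0.916 = 2015
90+: 4100 × 0.931 + 3100 × 0.518 = 3817 + 1606 = 5423
Net migration: 0–14 − 180 → 5210; 15–29 − 280 → 8735; 30–44 − 200 → 1521; 45–59 + 400 → 12893; 60–74 − 400 → 3855; 75–89 − 40 → 1975; 90+ + 110 → 5533
→ [5210, 8735, 1521, 12893, 3855, 1975, 5533]
[period 2]
Births: 8735 × 0.387 = 3380 ; 1521 × 0.361 = 549 ⇒ total 3929
15–29: 5210 × 0.959 = 4996
30–44: 8735 × 0.956 = 8351
45–59: 1521 × 0.961 = 1462
60–74: 12893 × 0.967 = 12468
75–89: 3855 × 0.916 = 3531
90+: 1975 × 0.931 + 5533 × 0.518 = 1839 + 2866 = 4705
Net migration: 0–14 − 180 → 3749; 15–29 − 280 → 4716; 30–44 − 200 → 8151; 45–59 + 400 → 1862; 60–74 − 400 → 12068; 75–89 − 40 → 3491; 90+ + 110 → 4815
→ [3749, 4716, 8151, 1862, 12068, 3491, 4815]
Scenario B total after 2 periods: 38852
Difference B − A = 38852 − 39376 = -524

-524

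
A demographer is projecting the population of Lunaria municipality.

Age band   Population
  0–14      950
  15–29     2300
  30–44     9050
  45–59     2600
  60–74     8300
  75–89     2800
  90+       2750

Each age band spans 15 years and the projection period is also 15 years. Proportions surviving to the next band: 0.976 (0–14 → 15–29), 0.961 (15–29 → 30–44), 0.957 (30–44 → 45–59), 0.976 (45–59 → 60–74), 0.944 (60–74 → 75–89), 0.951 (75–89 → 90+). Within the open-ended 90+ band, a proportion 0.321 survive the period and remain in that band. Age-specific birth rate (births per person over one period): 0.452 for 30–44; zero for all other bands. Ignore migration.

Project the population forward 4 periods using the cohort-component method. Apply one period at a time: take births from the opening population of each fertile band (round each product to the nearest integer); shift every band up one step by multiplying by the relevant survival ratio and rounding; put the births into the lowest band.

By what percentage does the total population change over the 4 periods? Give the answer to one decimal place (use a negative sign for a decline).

-34.9

Period 1:
Births: 9050 × 0.452 = 4091
15–29: 950 × 0.976 = 927
30–44: 2300 × 0.961 = 2210
45–59: 9050 × 0.957 = 8661
60–74: 2600 × 0.976 = 2538
75–89: 8300 × 0.944 = 7835
90+: 2800 × 0.951 + 2750 × 0.321 = 2663 + 883 = 3546
Population now: 0–14=4091, 15–29=927, 30–44=2210, 45–59=8661, 60–74=2538, 75–89=7835, 90+=3546
Period 2:
Births: 2210 × 0.452 = 999
15–29: 4091 × 0.976 = 3993
30–44: 927 × 0.961 = 891
45–59: 2210 × 0.957 = 2115
60–74: 8661 × 0.976 = 8453
75–89: 2538 × 0.944 = 2396
90+: 7835 × 0.951 + 3546 × 0.321 = 7451 + 1138 = 8589
Population now: 0–14=999, 15–29=3993, 30–44=891, 45–59=2115, 60–74=8453, 75–89=2396, 90+=8589
Period 3:
Births: 891 × 0.452 = 403
15–29: 999 × 0.976 = 975
30–44: 3993 × 0.961 = 3837
45–59: 891 × 0.957 = 853
60–74: 2115 × 0.976 = 2064
75–89: 8453 × 0.944 = 7980
90+: 2396 × 0.951 + 8589 × 0.321 = 2279 + 2757 = 5036
Population now: 0–14=403, 15–29=975, 30–44=3837, 45–59=853, 60–74=2064, 75–89=7980, 90+=5036
Period 4:
Births: 3837 × 0.452 = 1734
15–29: 403 × 0.976 = 393
30–44: 975 × 0.961 = 937
45–59: 3837 × 0.957 = 3672
60–74: 853 × 0.976 = 833
75–89: 2064 × 0.944 = 1948
90+: 7980 × 0.951 + 5036 × 0.321 = 7589 + 1617 = 9206
Population now: 0–14=1734, 15–29=393, 30–44=937, 45–59=3672, 60–74=833, 75–89=1948, 90+=9206
Total: 28750 → 18723; change = -10027; percentage change = -34.9%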